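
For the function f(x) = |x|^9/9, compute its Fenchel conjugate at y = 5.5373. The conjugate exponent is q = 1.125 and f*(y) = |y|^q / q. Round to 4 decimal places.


The conjugate exponent q satisfies 1/p + 1/q = 1.
p = 9, so q = 9/(9 - 1) = 1.125
|y|^q = 5.5373^1.125 = 6.8582
f*(5.5373) = 6.8582 / 1.125 = 6.0962


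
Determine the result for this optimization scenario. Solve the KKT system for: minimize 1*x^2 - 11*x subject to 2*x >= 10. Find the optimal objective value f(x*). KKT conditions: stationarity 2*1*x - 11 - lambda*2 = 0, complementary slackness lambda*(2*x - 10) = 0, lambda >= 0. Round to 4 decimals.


Step 1: Try lambda = 0 (constraint inactive).
Stationarity: 2*1*x - 11 = 0
x* = 11/(2*1) = 5.5
Check constraint: 2*5.5 = 11.0 >= 10 -- satisfied.
Step 2: Compute optimal value.
f(x*) = 1*5.5^2 - 11*5.5 = -30.25


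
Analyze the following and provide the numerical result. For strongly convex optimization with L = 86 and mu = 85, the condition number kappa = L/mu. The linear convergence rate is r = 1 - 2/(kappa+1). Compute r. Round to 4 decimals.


Step 1: Compute the condition number.
kappa = L/mu = 86/85 = 1.0118
Step 2: Compute the convergence rate.
r = 1 - 2/(kappa + 1) = 1 - 2*mu/(L + mu) = (L - mu)/(L + mu) = 1/171 = 0.0058


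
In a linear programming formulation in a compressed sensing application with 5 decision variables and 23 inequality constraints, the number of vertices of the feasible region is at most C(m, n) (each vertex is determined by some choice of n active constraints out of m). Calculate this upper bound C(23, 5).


Each vertex corresponds to some choice of n active constraints out of m, so the number of vertices is at most C(m, n) = m! / (n!(m-n)!).
m = 23, n = 5
Numerator: 23 * 22 * 21 * 20 * 19
Denominator: 5! = 120
C(23, 5) = 33649


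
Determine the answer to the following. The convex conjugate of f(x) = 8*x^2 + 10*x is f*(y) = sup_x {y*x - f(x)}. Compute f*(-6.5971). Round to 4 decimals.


f*(y) = sup_x {y*x - a*x^2 - b*x} = sup_x {(y-b)*x - a*x^2}
FOC: (y - b) - 2a*x = 0 => x* = (y - b)/(2a)
x* = (-6.5971 - 10)/(2*8) = -1.0373
f*(-6.5971) = (y-b)^2/(4a) = (-6.5971 - 10)^2/(4*8)
= 275.4637/32 = 8.6082


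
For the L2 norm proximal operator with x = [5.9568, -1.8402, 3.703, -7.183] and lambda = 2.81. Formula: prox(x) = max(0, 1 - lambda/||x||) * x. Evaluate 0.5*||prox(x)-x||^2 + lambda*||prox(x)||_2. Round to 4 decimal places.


Step 1: Compute ||x||.
||x|| = 10.2067
Step 2: Compute scaling factor.
scale = max(0, 1 - 2.81/10.2067) = 0.7247
Step 3: prox(x) = [4.3168, -1.3336, 2.6835, -5.2055]
||prox(x)|| = 7.3967
Step 4: Proximal objective.
0.5*||prox-x||^2 = 3.9481
lambda*||prox|| = 20.7847
Total = 24.7329


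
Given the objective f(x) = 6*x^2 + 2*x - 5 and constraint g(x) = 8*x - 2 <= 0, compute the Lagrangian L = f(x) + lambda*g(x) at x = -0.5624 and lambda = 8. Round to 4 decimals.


Step 1: Evaluate f(x).
f(-0.5624) = 6*(-0.5624)^2 + 2*(-0.5624) - 5 = -4.227
Step 2: Evaluate g(x).
g(-0.5624) = 8*-0.5624 - 2 = -6.4992
Step 3: Compute Lagrangian.
L = -4.227 + 8*-6.4992 = -56.2206


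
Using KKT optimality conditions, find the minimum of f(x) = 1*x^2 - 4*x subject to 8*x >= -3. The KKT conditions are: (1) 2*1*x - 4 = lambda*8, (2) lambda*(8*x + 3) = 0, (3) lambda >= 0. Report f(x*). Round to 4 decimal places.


Step 1: Try lambda = 0 (constraint inactive).
Stationarity: 2*1*x - 4 = 0
x* = 4/(2*1) = 2.0
Check constraint: 8*2.0 = 16.0 >= -3 -- satisfied.
Step 2: Compute optimal value.
f(x*) = 1*2.0^2 - 4*2.0 = -4.0


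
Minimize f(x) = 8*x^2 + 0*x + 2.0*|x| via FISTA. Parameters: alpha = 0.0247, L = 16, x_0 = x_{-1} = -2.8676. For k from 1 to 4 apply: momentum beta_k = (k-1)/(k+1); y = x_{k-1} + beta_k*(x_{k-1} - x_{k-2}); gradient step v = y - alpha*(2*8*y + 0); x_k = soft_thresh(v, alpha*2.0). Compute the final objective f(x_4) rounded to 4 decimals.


FISTA on f(x) = 8*x^2 + 0*x + 2.0*|x|
L = 16, alpha = 0.0247
Iteration 1: beta = 0.0, y = -2.8676 + 0.0*(-2.8676 + 2.8676) = -2.8676
  grad(y) = -45.8816, v = y - alpha*grad = -1.7343
  prox(v) = soft_thresh(-1.7343, 0.0494) = -1.6849
Iteration 2: beta = 0.3333, y = -1.6849 + 0.3333*(-1.6849 + 2.8676) = -1.2907
  grad(y) = -20.6512, v = y - alpha*grad = -0.7806
  prox(v) = soft_thresh(-0.7806, 0.0494) = -0.7312
Iteration 3: beta = 0.5, y = -0.7312 + 0.5*(-0.7312 + 1.6849) = -0.2544
  grad(y) = -4.0698, v = y - alpha*grad = -0.1538
  prox(v) = soft_thresh(-0.1538, 0.0494) = -0.1044
Iteration 4: beta = 0.6, y = -0.1044 + 0.6*(-0.1044 + 0.7312) = 0.2716
  grad(y) = 4.3461, v = y - alpha*grad = 0.1643
  prox(v) = soft_thresh(0.1643, 0.0494) = 0.1149
f(x_4) = 8*0.1149^2 + 0*0.1149 + 2.0*|0.1149| = 0.3353


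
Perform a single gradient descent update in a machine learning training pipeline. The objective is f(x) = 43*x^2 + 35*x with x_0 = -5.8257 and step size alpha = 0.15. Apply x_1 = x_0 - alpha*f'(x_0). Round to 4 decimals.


We compute the gradient at x_0 and apply the update.
f'(x) = 86*x + 35
f'(-5.8257) = 86*-5.8257 + 35 = -466.0102
x_1 = -5.8257 - 0.15*-466.0102 = 64.0758


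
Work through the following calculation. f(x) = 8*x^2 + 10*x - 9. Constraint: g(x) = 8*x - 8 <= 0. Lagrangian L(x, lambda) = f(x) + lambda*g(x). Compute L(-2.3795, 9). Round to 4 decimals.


Step 1: Evaluate f(x).
f(-2.3795) = 8*(-2.3795)^2 + 10*(-2.3795) - 9 = 12.5012
Step 2: Evaluate g(x).
g(-2.3795) = 8*-2.3795 - 8 = -27.036
Step 3: Compute Lagrangian.
L = 12.5012 + 9*-27.036 = -230.8228


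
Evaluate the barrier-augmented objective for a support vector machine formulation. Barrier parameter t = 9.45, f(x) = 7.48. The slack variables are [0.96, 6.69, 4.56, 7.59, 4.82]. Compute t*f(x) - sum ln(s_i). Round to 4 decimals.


Step 1: Compute log-barrier.
ln values: [-0.0408, 1.9006, 1.5173, 2.0268, 1.5728]
phi = -(-0.0408 + 1.9006 + 1.5173 + 2.0268 + 1.5728) = -6.9767
Step 2: Compute augmented objective.
t*f(x) = 9.45*7.48 = 70.686
Total = 70.686 - 6.9767 = 63.7093


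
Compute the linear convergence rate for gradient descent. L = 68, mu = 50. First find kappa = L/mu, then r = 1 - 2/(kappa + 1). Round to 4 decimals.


Step 1: Compute the condition number.
kappa = L/mu = 68/50 = 1.36
Step 2: Compute the convergence rate.
r = 1 - 2/(kappa + 1) = 1 - 2*mu/(L + mu) = (L - mu)/(L + mu) = 18/118 = 0.1525


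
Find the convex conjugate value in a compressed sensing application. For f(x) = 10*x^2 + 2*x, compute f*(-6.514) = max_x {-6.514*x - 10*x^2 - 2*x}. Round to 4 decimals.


f*(y) = sup_x {y*x - a*x^2 - b*x} = sup_x {(y-b)*x - a*x^2}
FOC: (y - b) - 2a*x = 0 => x* = (y - b)/(2a)
x* = (-6.514 - 2)/(2*10) = -0.4257
f*(-6.514) = (y-b)^2/(4a) = (-6.514 - 2)^2/(4*10)
= 72.4882/40 = 1.8122


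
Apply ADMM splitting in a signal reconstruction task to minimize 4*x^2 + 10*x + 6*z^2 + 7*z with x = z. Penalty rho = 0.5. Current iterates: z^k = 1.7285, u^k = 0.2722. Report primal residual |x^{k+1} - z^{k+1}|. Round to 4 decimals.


ADMM iteration with rho = 0.5, z^k = 1.7285, u^k = 0.2722
Step 1: x-update.
Minimize 4*x^2 + 10*x + (0.5/2)*(x - 1.7285 + 0.2722)^2
FOC: (2*4 + 0.5)*x = -10 + 0.5*(1.7285 - 0.2722)
x^{k+1} = -1.0908
Step 2: z-update.
Minimize 6*z^2 + 7*z + (0.5/2)*(-1.0908 - z + 0.2722)^2
FOC: (2*6 + 0.5)*z = -7 + 0.5*(-1.0908 + 0.2722)
z^{k+1} = -0.5927
Step 3: u-update.
u^{k+1} = 0.2722 - 1.0908 + 0.5927 = -0.2259
Step 4: Primal residual = |-1.0908 + 0.5927| = 0.4981


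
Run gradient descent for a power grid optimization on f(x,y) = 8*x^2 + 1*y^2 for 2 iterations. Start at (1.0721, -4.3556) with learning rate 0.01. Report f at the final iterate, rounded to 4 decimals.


Gradient descent on f(x,y) = 8*x^2 + 1*y^2.
Starting point: (1.0721, -4.3556), alpha = 0.01
Step 1: grad_x = 2*8*1.0721 = 17.1536, grad_y = 2*1*-4.3556 = -8.7112
  x_1 = 1.0721 - 0.01*17.1536 = 0.9006
  y_1 = -4.3556 - 0.01*-8.7112 = -4.2685
Step 2: grad_x = 2*8*0.9006 = 14.409, grad_y = 2*1*-4.2685 = -8.537
  x_2 = 0.9006 - 0.01*14.409 = 0.7565
  y_2 = -4.2685 - 0.01*-8.537 = -4.1831
f(0.7565, -4.1831) = 8*0.7565^2 + 1*(-4.1831)^2 = 22.0765


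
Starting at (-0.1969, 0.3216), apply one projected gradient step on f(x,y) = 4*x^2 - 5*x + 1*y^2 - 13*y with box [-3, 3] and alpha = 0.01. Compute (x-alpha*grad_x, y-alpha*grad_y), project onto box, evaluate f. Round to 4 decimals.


Step 1: Compute gradient at (-0.1969, 0.3216).
grad_x = 2*4*-0.1969 - 5 = -6.5752
grad_y = 2*1*0.3216 - 13 = -12.3568
Step 2: Gradient step.
x_raw = -0.1969 - 0.01*-6.5752 = -0.1311
y_raw = 0.3216 - 0.01*-12.3568 = 0.4452
Step 3: Project onto [-3, 3].
x_proj = clip(-0.1311) = -0.1311
y_proj = clip(0.4452) = 0.4452
Step 4: Evaluate f.
f(-0.1311, 0.4452) = -4.8645


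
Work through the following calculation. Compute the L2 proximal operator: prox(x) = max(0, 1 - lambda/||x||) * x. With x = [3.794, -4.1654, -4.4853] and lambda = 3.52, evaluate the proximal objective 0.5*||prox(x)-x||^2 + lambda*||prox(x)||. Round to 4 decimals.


Step 1: Compute ||x||.
||x|| = 7.2016
Step 2: Compute scaling factor.
scale = max(0, 1 - 3.52/7.2016) = 0.5112
Step 3: prox(x) = [1.9396, -2.1294, -2.293]
||prox(x)|| = 3.6816
Step 4: Proximal objective.
0.5*||prox-x||^2 = 6.1952
lambda*||prox|| = 12.9592
Total = 19.1544


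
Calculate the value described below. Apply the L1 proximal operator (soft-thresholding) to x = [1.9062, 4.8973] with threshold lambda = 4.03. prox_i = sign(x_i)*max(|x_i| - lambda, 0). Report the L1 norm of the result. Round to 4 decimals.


Soft-thresholding with lambda = 4.03:
prox(1.9062) = sign(1.9062)*max(|1.9062| - 4.03, 0) = 0.0
prox(4.8973) = sign(4.8973)*max(|4.8973| - 4.03, 0) = 0.8673
prox(x) = [0.0, 0.8673]
||prox(x)||_1 = 0.0 + 0.8673 = 0.8673


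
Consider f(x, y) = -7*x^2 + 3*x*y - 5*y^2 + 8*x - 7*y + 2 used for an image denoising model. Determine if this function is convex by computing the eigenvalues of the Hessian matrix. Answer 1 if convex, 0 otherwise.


The Hessian of f(x,y) = -7*x^2 + 3*x*y - 5*y^2 + 8*x - 7*y + 2 is:
H = [[-14, 3], [3, -10]]
Trace = -14 - 10 = -24
Determinant = -14*-10 - (3)^2 = 131
Discriminant = (-24)^2 - 4*131 = 52.0
Eigenvalues: lambda_1 = -15.6056, lambda_2 = -8.3944
The function is not convex.

0


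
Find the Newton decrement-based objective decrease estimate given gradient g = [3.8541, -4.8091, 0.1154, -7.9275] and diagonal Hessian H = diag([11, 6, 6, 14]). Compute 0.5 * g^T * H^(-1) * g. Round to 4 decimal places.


Step 1: H is diagonal, so H^(-1) * g = [0.3504, -0.8015, 0.0192, -0.5663].
Step 2: g^T H^(-1) g = sum_i g_i^2 / H_ii
  = (3.8541)^2/11 + (-4.8091)^2/6 + (0.1154)^2/6 + (-7.9275)^2/14
  = 1.3504 + 3.8546 + 0.0022 + 4.4889 = 9.6961
Step 3: Objective decrease = 0.5 * g^T H^(-1) g = 4.8481


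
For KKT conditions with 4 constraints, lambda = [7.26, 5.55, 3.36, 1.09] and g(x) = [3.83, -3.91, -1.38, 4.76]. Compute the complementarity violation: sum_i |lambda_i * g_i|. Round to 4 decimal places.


KKT complementary slackness check:
lambda_1 * g_1 = 7.26 * 3.83 = 27.8058
lambda_2 * g_2 = 5.55 * -3.91 = -21.7005
lambda_3 * g_3 = 3.36 * -1.38 = -4.6368
lambda_4 * g_4 = 1.09 * 4.76 = 5.1884
Total violation = 27.8058 + 21.7005 + 4.6368 + 5.1884 = 59.3315


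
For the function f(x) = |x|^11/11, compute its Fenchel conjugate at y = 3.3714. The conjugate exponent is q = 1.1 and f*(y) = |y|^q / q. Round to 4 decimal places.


The conjugate exponent q satisfies 1/p + 1/q = 1.
p = 11, so q = 11/(11 - 1) = 1.1
|y|^q = 3.3714^1.1 = 3.8071
f*(3.3714) = 3.8071 / 1.1 = 3.461


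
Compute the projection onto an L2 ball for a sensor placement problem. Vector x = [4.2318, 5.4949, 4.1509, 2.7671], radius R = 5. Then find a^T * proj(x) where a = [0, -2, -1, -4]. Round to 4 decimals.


Step 1: Compute ||x|| (intermediates to 6 decimals).
||x|| = sqrt(4.2318^2 + 5.4949^2 + 4.1509^2 + 2.7671^2) = 8.543352
Step 2: Project.
Since ||x|| > R, scale = R/||x|| = 5/8.543352 = 0.58525, proj(x) = scale * x
proj(x) = [2.476661, 3.21589, 2.429314, 1.619445]
Step 3: Dot product.
a^T * proj(x) = 0*2.476661 - 2*3.21589 - 1*2.429314 - 4*1.619445 = -15.3389


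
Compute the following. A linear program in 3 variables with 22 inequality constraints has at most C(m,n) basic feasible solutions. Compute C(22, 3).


Each vertex corresponds to some choice of n active constraints out of m, so the number of vertices is at most C(m, n) = m! / (n!(m-n)!).
m = 22, n = 3
Numerator: 22 * 21 * 20
Denominator: 3! = 6
C(22, 3) = 1540


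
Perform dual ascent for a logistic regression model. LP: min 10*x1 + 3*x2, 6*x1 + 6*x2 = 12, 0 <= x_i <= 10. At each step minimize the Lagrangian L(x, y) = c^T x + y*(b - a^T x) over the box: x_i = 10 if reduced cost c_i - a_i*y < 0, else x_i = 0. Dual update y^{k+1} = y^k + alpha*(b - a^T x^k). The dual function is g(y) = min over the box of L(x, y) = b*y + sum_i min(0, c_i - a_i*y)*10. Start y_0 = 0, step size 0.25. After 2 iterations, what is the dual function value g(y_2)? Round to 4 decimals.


Dual ascent for LP: min 10*x1 + 3*x2, 6*x1 + 6*x2 = 12, 0 <= x_i <= 10
Step 1: y^k = 0.0, reduced costs: (10.0, 3.0)
  x^k = (0.0, 0.0), subgradient = b - a^T x = 12.0
  y^{k+1} = 0.0 + 0.25*12.0 = 3.0
Step 2: y^k = 3.0, reduced costs: (-8.0, -15.0)
  x^k = (10.0, 10.0), subgradient = b - a^T x = -108.0
  y^{k+1} = 3.0 + 0.25*-108.0 = -24.0
Dual objective at y_2 = -24.0: reduced costs (154.0, 147.0), box minimizer x = (0.0, 0.0)
g(y_2) = b*y + (c1 - a1*y)*x1 + (c2 - a2*y)*x2 = 12*(-24.0) + 154.0*0.0 + 147.0*0.0 = -288.0 + 0.0 + 0.0 = -288.0


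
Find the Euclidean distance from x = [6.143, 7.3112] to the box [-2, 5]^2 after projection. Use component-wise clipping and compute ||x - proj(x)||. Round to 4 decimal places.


Project each component onto [-2, 5].
clip(6.143) = 5.0, clip(7.3112) = 5.0
Projection = [5.0, 5.0]
Squared diffs: [1.3064, 5.3416]
Distance = sqrt(6.648) = 2.5784


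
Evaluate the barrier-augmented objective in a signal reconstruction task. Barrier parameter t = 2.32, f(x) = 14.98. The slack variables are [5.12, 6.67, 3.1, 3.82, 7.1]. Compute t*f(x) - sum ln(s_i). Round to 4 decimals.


Step 1: Compute log-barrier.
ln values: [1.6332, 1.8976, 1.1314, 1.3403, 1.9601]
phi = -(1.6332 + 1.8976 + 1.1314 + 1.3403 + 1.9601) = -7.9625
Step 2: Compute augmented objective.
t*f(x) = 2.32*14.98 = 34.7536
Total = 34.7536 - 7.9625 = 26.7911


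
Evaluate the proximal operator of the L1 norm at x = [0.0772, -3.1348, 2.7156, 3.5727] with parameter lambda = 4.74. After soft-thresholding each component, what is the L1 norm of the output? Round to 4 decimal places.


Soft-thresholding with lambda = 4.74:
prox(0.0772) = sign(0.0772)*max(|0.0772| - 4.74, 0) = 0.0
prox(-3.1348) = sign(-3.1348)*max(|-3.1348| - 4.74, 0) = 0.0
prox(2.7156) = sign(2.7156)*max(|2.7156| - 4.74, 0) = 0.0
prox(3.5727) = sign(3.5727)*max(|3.5727| - 4.74, 0) = 0.0
prox(x) = [0.0, 0.0, 0.0, 0.0]
||prox(x)||_1 = 0.0 + 0.0 + 0.0 + 0.0 = 0.0


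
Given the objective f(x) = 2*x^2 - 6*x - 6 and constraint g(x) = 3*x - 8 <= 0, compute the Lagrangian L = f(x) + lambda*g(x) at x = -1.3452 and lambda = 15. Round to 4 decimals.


Step 1: Evaluate f(x).
f(-1.3452) = 2*(-1.3452)^2 - 6*(-1.3452) - 6 = 5.6903
Step 2: Evaluate g(x).
g(-1.3452) = 3*-1.3452 - 8 = -12.0356
Step 3: Compute Lagrangian.
L = 5.6903 + 15*-12.0356 = -174.8437


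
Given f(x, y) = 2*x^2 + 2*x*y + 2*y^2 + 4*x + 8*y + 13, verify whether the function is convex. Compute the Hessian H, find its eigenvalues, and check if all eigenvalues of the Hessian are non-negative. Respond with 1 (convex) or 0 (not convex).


The Hessian of f(x,y) = 2*x^2 + 2*x*y + 2*y^2 + 4*x + 8*y + 13 is:
H = [[4, 2], [2, 4]]
Trace = 4 + 4 = 8
Determinant = 4*4 - (2)^2 = 12
Discriminant = (8)^2 - 4*12 = 16.0
Eigenvalues: lambda_1 = 2.0, lambda_2 = 6.0
The function is convex.

1


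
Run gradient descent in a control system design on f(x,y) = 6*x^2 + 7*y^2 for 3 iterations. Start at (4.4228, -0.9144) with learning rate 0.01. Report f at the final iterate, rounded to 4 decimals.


Gradient descent on f(x,y) = 6*x^2 + 7*y^2.
Starting point: (4.4228, -0.9144), alpha = 0.01
Step 1: grad_x = 2*6*4.4228 = 53.0736, grad_y = 2*7*-0.9144 = -12.8016
  x_1 = 4.4228 - 0.01*53.0736 = 3.8921
  y_1 = -0.9144 - 0.01*-12.8016 = -0.7864
Step 2: grad_x = 2*6*3.8921 = 46.7048, grad_y = 2*7*-0.7864 = -11.0094
  x_2 = 3.8921 - 0.01*46.7048 = 3.425
  y_2 = -0.7864 - 0.01*-11.0094 = -0.6763
Step 3: grad_x = 2*6*3.425 = 41.1002, grad_y = 2*7*-0.6763 = -9.4681
  x_3 = 3.425 - 0.01*41.1002 = 3.014
  y_3 = -0.6763 - 0.01*-9.4681 = -0.5816
f(3.014, -0.5816) = 6*3.014^2 + 7*(-0.5816)^2 = 56.8736


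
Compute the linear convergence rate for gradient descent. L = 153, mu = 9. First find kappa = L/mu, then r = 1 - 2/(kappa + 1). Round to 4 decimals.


Step 1: Compute the condition number.
kappa = L/mu = 153/9 = 17.0
Step 2: Compute the convergence rate.
r = 1 - 2/(kappa + 1) = 1 - 2*mu/(L + mu) = (L - mu)/(L + mu) = 144/162 = 0.8889


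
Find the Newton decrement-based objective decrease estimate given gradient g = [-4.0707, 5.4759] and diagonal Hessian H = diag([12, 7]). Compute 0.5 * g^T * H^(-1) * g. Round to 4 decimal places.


Step 1: H is diagonal, so H^(-1) * g = [-0.3392, 0.7823].
Step 2: g^T H^(-1) g = sum_i g_i^2 / H_ii
  = (-4.0707)^2/12 + (5.4759)^2/7
  = 1.3809 + 4.2836 = 5.6645
Step 3: Objective decrease = 0.5 * g^T H^(-1) g = 2.8323


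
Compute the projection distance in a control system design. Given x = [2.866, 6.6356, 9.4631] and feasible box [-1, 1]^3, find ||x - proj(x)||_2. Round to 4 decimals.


Project each component onto [-1, 1].
clip(2.866) = 1.0, clip(6.6356) = 1.0, clip(9.4631) = 1.0
Projection = [1.0, 1.0, 1.0]
Squared diffs: [3.482, 31.76, 71.6241]
Distance = sqrt(106.8661) = 10.3376


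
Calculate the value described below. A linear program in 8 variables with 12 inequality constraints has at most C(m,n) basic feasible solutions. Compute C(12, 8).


Each vertex corresponds to some choice of n active constraints out of m, so the number of vertices is at most C(m, n) = m! / (n!(m-n)!).
m = 12, n = 8
Numerator: 12 * 11 * 10 * 9 * 8 * 7 * 6 * 5
Denominator: 8! = 40320
C(12, 8) = 495


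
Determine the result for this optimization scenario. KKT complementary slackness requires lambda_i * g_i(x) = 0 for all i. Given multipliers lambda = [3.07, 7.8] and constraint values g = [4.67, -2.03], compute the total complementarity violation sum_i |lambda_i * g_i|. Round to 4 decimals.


KKT complementary slackness check:
lambda_1 * g_1 = 3.07 * 4.67 = 14.3369
lambda_2 * g_2 = 7.8 * -2.03 = -15.834
Total violation = 14.3369 + 15.834 = 30.1709


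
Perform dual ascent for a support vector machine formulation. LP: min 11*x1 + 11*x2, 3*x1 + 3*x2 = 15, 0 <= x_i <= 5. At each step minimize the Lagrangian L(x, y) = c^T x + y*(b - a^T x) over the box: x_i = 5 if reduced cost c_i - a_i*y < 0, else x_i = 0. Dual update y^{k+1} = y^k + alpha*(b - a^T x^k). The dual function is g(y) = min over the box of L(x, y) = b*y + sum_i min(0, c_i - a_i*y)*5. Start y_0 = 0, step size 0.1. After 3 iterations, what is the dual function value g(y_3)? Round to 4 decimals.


Dual ascent for LP: min 11*x1 + 11*x2, 3*x1 + 3*x2 = 15, 0 <= x_i <= 5
Step 1: y^k = 0.0, reduced costs: (11.0, 11.0)
  x^k = (0.0, 0.0), subgradient = b - a^T x = 15.0
  y^{k+1} = 0.0 + 0.1*15.0 = 1.5
Step 2: y^k = 1.5, reduced costs: (6.5, 6.5)
  x^k = (0.0, 0.0), subgradient = b - a^T x = 15.0
  y^{k+1} = 1.5 + 0.1*15.0 = 3.0
Step 3: y^k = 3.0, reduced costs: (2.0, 2.0)
  x^k = (0.0, 0.0), subgradient = b - a^T x = 15.0
  y^{k+1} = 3.0 + 0.1*15.0 = 4.5
Dual objective at y_3 = 4.5: reduced costs (-2.5, -2.5), box minimizer x = (5.0, 5.0)
g(y_3) = b*y + (c1 - a1*y)*x1 + (c2 - a2*y)*x2 = 15*4.5 + (-2.5)*5.0 + (-2.5)*5.0 = 67.5 - 12.5 - 12.5 = 42.5


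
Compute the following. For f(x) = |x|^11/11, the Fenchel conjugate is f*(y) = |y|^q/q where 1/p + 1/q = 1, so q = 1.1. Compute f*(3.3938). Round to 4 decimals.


The conjugate exponent q satisfies 1/p + 1/q = 1.
p = 11, so q = 11/(11 - 1) = 1.1
|y|^q = 3.3938^1.1 = 3.8349
f*(3.3938) = 3.8349 / 1.1 = 3.4863


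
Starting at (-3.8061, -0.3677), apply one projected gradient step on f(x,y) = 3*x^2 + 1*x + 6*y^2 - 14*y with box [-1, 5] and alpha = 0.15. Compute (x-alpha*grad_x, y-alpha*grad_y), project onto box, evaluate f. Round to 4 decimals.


Step 1: Compute gradient at (-3.8061, -0.3677).
grad_x = 2*3*-3.8061 + 1 = -21.8366
grad_y = 2*6*-0.3677 - 14 = -18.4124
Step 2: Gradient step.
x_raw = -3.8061 - 0.15*-21.8366 = -0.5306
y_raw = -0.3677 - 0.15*-18.4124 = 2.3942
Step 3: Project onto [-1, 5].
x_proj = clip(-0.5306) = -0.5306
y_proj = clip(2.3942) = 2.3942
Step 4: Evaluate f.
f(-0.5306, 2.3942) = 1.1878


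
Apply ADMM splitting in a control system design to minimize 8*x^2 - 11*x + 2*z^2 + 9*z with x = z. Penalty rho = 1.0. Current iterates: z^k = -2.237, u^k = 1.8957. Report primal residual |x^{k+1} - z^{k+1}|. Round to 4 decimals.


ADMM iteration with rho = 1.0, z^k = -2.237, u^k = 1.8957
Step 1: x-update.
Minimize 8*x^2 - 11*x + (1.0/2)*(x + 2.237 + 1.8957)^2
FOC: (2*8 + 1.0)*x = 11 + 1.0*(-2.237 - 1.8957)
x^{k+1} = 0.404
Step 2: z-update.
Minimize 2*z^2 + 9*z + (1.0/2)*(0.404 - z + 1.8957)^2
FOC: (2*2 + 1.0)*z = -9 + 1.0*(0.404 + 1.8957)
z^{k+1} = -1.3401
Step 3: u-update.
u^{k+1} = 1.8957 + 0.404 + 1.3401 = 3.6397
Step 4: Primal residual = |0.404 + 1.3401| = 1.744


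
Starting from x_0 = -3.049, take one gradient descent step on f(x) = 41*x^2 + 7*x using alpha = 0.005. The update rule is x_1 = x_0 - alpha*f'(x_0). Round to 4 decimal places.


We compute the gradient at x_0 and apply the update.
f'(x) = 82*x + 7
f'(-3.049) = 82*-3.049 + 7 = -243.018
x_1 = -3.049 - 0.005*-243.018 = -1.8339


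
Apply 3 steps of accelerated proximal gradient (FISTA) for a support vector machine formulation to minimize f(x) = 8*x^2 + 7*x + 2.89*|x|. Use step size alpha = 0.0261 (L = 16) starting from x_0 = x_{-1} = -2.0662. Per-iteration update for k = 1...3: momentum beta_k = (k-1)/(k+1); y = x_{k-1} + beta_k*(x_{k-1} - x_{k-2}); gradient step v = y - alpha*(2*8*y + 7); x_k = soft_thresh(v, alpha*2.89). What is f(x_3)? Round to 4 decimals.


FISTA on f(x) = 8*x^2 + 7*x + 2.89*|x|
L = 16, alpha = 0.0261
Iteration 1: beta = 0.0, y = -2.0662 + 0.0*(-2.0662 + 2.0662) = -2.0662
  grad(y) = -26.0592, v = y - alpha*grad = -1.3861
  prox(v) = soft_thresh(-1.3861, 0.0754) = -1.3106
Iteration 2: beta = 0.3333, y = -1.3106 + 0.3333*(-1.3106 + 2.0662) = -1.0588
  grad(y) = -9.9403, v = y - alpha*grad = -0.7993
  prox(v) = soft_thresh(-0.7993, 0.0754) = -0.7239
Iteration 3: beta = 0.5, y = -0.7239 + 0.5*(-0.7239 + 1.3106) = -0.4305
  grad(y) = 0.1115, v = y - alpha*grad = -0.4334
  prox(v) = soft_thresh(-0.4334, 0.0754) = -0.358
f(x_3) = 8*(-0.358)^2 + 7*(-0.358) + 2.89*|-0.358| = -0.446


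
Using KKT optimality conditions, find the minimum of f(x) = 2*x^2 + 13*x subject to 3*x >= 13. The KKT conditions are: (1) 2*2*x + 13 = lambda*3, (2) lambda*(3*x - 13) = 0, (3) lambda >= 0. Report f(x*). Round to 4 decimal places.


Step 1: Try lambda = 0 (constraint inactive).
x_unc = -13/(2*2) = -3.25
Check: 3*-3.25 = -9.75 < 13 -- violated!
Step 2: Constraint must be active: 3*x = 13
x* = 13/3 = 4.3333 (rounded; the exact value 13/3 is used below)
lambda = (2*2*(13/3) + 13)/3 = 10.1111
Step 3: Compute optimal value.
f(x*) = 2*(13/3)^2 + 13*(13/3) = 93.8889


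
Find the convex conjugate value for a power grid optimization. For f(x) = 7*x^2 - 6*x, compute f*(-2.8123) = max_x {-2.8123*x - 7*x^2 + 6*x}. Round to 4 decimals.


f*(y) = sup_x {y*x - a*x^2 - b*x} = sup_x {(y-b)*x - a*x^2}
FOC: (y - b) - 2a*x = 0 => x* = (y - b)/(2a)
x* = (-2.8123 + 6)/(2*7) = 0.2277
f*(-2.8123) = (y-b)^2/(4a) = (-2.8123 + 6)^2/(4*7)
= 10.1614/28 = 0.3629


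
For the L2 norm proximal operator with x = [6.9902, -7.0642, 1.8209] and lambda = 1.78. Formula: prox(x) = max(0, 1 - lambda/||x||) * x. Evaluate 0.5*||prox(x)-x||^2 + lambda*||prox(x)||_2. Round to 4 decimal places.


Step 1: Compute ||x||.
||x|| = 10.1035
Step 2: Compute scaling factor.
scale = max(0, 1 - 1.78/10.1035) = 0.8238
Step 3: prox(x) = [5.7587, -5.8197, 1.5001]
||prox(x)|| = 8.3235
Step 4: Proximal objective.
0.5*||prox-x||^2 = 1.5842
lambda*||prox|| = 14.8158
Total = 16.4001


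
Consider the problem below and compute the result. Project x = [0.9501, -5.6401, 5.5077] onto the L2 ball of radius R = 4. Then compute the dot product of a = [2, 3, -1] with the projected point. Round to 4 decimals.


Step 1: Compute ||x|| (intermediates to 6 decimals).
||x|| = sqrt(0.9501^2 + (-5.6401)^2 + 5.5077^2) = 7.940288
Step 2: Project.
Since ||x|| > R, scale = R/||x|| = 4/7.940288 = 0.50376, proj(x) = scale * x
proj(x) = [0.478622, -2.841257, 2.774559]
Step 3: Dot product.
a^T * proj(x) = 2*0.478622 + 3*(-2.841257) - 1*2.774559 = -10.3411


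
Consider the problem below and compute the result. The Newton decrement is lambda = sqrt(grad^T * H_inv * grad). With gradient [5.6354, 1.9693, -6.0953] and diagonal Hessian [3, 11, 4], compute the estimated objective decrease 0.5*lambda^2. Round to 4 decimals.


Step 1: H is diagonal, so H^(-1) * g = [1.8785, 0.179, -1.5238].
Step 2: g^T H^(-1) g = sum_i g_i^2 / H_ii
  = (5.6354)^2/3 + (1.9693)^2/11 + (-6.0953)^2/4
  = 10.5859 + 0.3526 + 9.2882 = 20.2266
Step 3: Objective decrease = 0.5 * g^T H^(-1) g = 10.1133


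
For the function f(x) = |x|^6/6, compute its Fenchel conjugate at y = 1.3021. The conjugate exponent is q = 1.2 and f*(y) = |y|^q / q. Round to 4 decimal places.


The conjugate exponent q satisfies 1/p + 1/q = 1.
p = 6, so q = 6/(6 - 1) = 1.2
|y|^q = 1.3021^1.2 = 1.3727
f*(1.3021) = 1.3727 / 1.2 = 1.1439


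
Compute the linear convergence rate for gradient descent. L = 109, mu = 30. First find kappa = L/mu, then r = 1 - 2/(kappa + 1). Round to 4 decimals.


Step 1: Compute the condition number.
kappa = L/mu = 109/30 = 3.6333
Step 2: Compute the convergence rate.
r = 1 - 2/(kappa + 1) = 1 - 2*mu/(L + mu) = (L - mu)/(L + mu) = 79/139 = 0.5683


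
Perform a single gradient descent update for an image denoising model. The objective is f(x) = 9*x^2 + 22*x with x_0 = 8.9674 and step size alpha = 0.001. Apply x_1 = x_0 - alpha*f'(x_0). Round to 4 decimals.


We compute the gradient at x_0 and apply the update.
f'(x) = 18*x + 22
f'(8.9674) = 18*8.9674 + 22 = 183.4132
x_1 = 8.9674 - 0.001*183.4132 = 8.784


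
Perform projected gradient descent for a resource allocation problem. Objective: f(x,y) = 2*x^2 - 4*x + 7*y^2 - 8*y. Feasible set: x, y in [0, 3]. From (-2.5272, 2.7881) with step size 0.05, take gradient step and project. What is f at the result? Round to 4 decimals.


Step 1: Compute gradient at (-2.5272, 2.7881).
grad_x = 2*2*-2.5272 - 4 = -14.1088
grad_y = 2*7*2.7881 - 8 = 31.0334
Step 2: Gradient step.
x_raw = -2.5272 - 0.05*-14.1088 = -1.8218
y_raw = 2.7881 - 0.05*31.0334 = 1.2364
Step 3: Project onto [0, 3].
x_proj = clip(-1.8218) = 0.0
y_proj = clip(1.2364) = 1.2364
Step 4: Evaluate f.
f(0.0, 1.2364) = 0.8099


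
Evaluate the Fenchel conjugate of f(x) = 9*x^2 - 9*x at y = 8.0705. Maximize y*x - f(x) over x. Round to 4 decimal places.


f*(y) = sup_x {y*x - a*x^2 - b*x} = sup_x {(y-b)*x - a*x^2}
FOC: (y - b) - 2a*x = 0 => x* = (y - b)/(2a)
x* = (8.0705 + 9)/(2*9) = 0.9484
f*(8.0705) = (y-b)^2/(4a) = (8.0705 + 9)^2/(4*9)
= 291.402/36 = 8.0945


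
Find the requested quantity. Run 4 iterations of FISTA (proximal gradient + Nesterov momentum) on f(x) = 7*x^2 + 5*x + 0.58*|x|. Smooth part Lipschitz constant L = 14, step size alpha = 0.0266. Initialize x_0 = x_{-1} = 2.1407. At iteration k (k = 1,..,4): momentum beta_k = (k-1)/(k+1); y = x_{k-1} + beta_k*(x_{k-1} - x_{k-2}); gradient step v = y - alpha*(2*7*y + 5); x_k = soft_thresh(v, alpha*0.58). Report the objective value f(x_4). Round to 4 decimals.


FISTA on f(x) = 7*x^2 + 5*x + 0.58*|x|
L = 14, alpha = 0.0266
Iteration 1: beta = 0.0, y = 2.1407 + 0.0*(2.1407 - 2.1407) = 2.1407
  grad(y) = 34.9698, v = y - alpha*grad = 1.2105
  prox(v) = soft_thresh(1.2105, 0.0154) = 1.1951
Iteration 2: beta = 0.3333, y = 1.1951 + 0.3333*(1.1951 - 2.1407) = 0.8799
  grad(y) = 17.3181, v = y - alpha*grad = 0.4192
  prox(v) = soft_thresh(0.4192, 0.0154) = 0.4038
Iteration 3: beta = 0.5, y = 0.4038 + 0.5*(0.4038 - 1.1951) = 0.0081
  grad(y) = 5.1138, v = y - alpha*grad = -0.1279
  prox(v) = soft_thresh(-0.1279, 0.0154) = -0.1125
Iteration 4: beta = 0.6, y = -0.1125 + 0.6*(-0.1125 - 0.4038) = -0.4222
  grad(y) = -0.9111, v = y - alpha*grad = -0.398
  prox(v) = soft_thresh(-0.398, 0.0154) = -0.3826
f(x_4) = 7*(-0.3826)^2 + 5*(-0.3826) + 0.58*|-0.3826| = -0.6665


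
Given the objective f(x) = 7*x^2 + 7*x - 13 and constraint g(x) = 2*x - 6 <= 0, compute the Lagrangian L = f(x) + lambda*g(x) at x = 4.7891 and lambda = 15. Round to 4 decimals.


Step 1: Evaluate f(x).
f(4.7891) = 7*4.7891^2 + 7*4.7891 - 13 = 181.0721
Step 2: Evaluate g(x).
g(4.7891) = 2*4.7891 - 6 = 3.5782
Step 3: Compute Lagrangian.
L = 181.0721 + 15*3.5782 = 234.7451


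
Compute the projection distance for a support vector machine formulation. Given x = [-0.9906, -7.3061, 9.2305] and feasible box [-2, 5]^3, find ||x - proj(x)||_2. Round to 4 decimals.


Project each component onto [-2, 5].
clip(-0.9906) = -0.9906, clip(-7.3061) = -2.0, clip(9.2305) = 5.0
Projection = [-0.9906, -2.0, 5.0]
Squared diffs: [0.0, 28.1547, 17.8971]
Distance = sqrt(46.0518) = 6.7861


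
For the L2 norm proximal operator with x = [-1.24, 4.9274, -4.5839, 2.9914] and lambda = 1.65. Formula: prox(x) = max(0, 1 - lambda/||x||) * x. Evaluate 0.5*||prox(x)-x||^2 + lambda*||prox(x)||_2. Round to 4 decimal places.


Step 1: Compute ||x||.
||x|| = 7.4684
Step 2: Compute scaling factor.
scale = max(0, 1 - 1.65/7.4684) = 0.7791
Step 3: prox(x) = [-0.966, 3.8388, -3.5712, 2.3305]
||prox(x)|| = 5.8184
Step 4: Proximal objective.
0.5*||prox-x||^2 = 1.3613
lambda*||prox|| = 9.6004
Total = 10.9617


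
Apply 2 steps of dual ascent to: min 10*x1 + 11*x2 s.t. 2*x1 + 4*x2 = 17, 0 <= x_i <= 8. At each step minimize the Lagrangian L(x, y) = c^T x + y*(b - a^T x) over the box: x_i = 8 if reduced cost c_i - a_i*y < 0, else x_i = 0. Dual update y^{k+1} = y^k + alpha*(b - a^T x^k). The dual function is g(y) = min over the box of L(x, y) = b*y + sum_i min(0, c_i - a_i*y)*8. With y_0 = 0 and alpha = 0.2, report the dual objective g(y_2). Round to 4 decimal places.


Dual ascent for LP: min 10*x1 + 11*x2, 2*x1 + 4*x2 = 17, 0 <= x_i <= 8
Step 1: y^k = 0.0, reduced costs: (10.0, 11.0)
  x^k = (0.0, 0.0), subgradient = b - a^T x = 17.0
  y^{k+1} = 0.0 + 0.2*17.0 = 3.4
Step 2: y^k = 3.4, reduced costs: (3.2, -2.6)
  x^k = (0.0, 8.0), subgradient = b - a^T x = -15.0
  y^{k+1} = 3.4 + 0.2*-15.0 = 0.4
Dual objective at y_2 = 0.4: reduced costs (9.2, 9.4), box minimizer x = (0.0, 0.0)
g(y_2) = b*y + (c1 - a1*y)*x1 + (c2 - a2*y)*x2 = 17*0.4 + 9.2*0.0 + 9.4*0.0 = 6.8 + 0.0 + 0.0 = 6.8


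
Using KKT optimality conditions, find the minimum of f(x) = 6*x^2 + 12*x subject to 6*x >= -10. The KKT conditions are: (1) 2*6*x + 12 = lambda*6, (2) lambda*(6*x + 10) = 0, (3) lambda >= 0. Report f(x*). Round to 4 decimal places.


Step 1: Try lambda = 0 (constraint inactive).
Stationarity: 2*6*x + 12 = 0
x* = -12/(2*6) = -1.0
Check constraint: 6*-1.0 = -6.0 >= -10 -- satisfied.
Step 2: Compute optimal value.
f(x*) = 6*(-1.0)^2 + 12*(-1.0) = -6.0


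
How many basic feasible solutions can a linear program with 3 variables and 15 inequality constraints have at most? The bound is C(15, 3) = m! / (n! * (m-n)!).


Each vertex corresponds to some choice of n active constraints out of m, so the number of vertices is at most C(m, n) = m! / (n!(m-n)!).
m = 15, n = 3
Numerator: 15 * 14 * 13
Denominator: 3! = 6
C(15, 3) = 455


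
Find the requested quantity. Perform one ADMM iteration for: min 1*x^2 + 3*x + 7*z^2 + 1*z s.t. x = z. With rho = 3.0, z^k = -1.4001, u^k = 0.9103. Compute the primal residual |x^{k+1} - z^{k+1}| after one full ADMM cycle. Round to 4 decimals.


ADMM iteration with rho = 3.0, z^k = -1.4001, u^k = 0.9103
Step 1: x-update.
Minimize 1*x^2 + 3*x + (3.0/2)*(x + 1.4001 + 0.9103)^2
FOC: (2*1 + 3.0)*x = -3 + 3.0*(-1.4001 - 0.9103)
x^{k+1} = -1.9862
Step 2: z-update.
Minimize 7*z^2 + 1*z + (3.0/2)*(-1.9862 - z + 0.9103)^2
FOC: (2*7 + 3.0)*z = -1 + 3.0*(-1.9862 + 0.9103)
z^{k+1} = -0.2487
Step 3: u-update.
u^{k+1} = 0.9103 - 1.9862 + 0.2487 = -0.8272
Step 4: Primal residual = |-1.9862 + 0.2487| = 1.7375


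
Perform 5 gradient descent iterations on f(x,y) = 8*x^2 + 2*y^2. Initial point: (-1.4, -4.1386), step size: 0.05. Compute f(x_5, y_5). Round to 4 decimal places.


Gradient descent on f(x,y) = 8*x^2 + 2*y^2.
Starting point: (-1.4, -4.1386), alpha = 0.05
Step 1: grad_x = 2*8*-1.4 = -22.4, grad_y = 2*2*-4.1386 = -16.5544
  x_1 = -1.4 - 0.05*-22.4 = -0.28
  y_1 = -4.1386 - 0.05*-16.5544 = -3.3109
Step 2: grad_x = 2*8*-0.28 = -4.48, grad_y = 2*2*-3.3109 = -13.2435
  x_2 = -0.28 - 0.05*-4.48 = -0.056
  y_2 = -3.3109 - 0.05*-13.2435 = -2.6487
Step 3: grad_x = 2*8*-0.056 = -0.896, grad_y = 2*2*-2.6487 = -10.5948
  x_3 = -0.056 - 0.05*-0.896 = -0.0112
  y_3 = -2.6487 - 0.05*-10.5948 = -2.119
Step 4: grad_x = 2*8*-0.0112 = -0.1792, grad_y = 2*2*-2.119 = -8.4759
  x_4 = -0.0112 - 0.05*-0.1792 = -0.0022
  y_4 = -2.119 - 0.05*-8.4759 = -1.6952
Step 5: grad_x = 2*8*-0.0022 = -0.0358, grad_y = 2*2*-1.6952 = -6.7807
  x_5 = -0.0022 - 0.05*-0.0358 = -0.0004
  y_5 = -1.6952 - 0.05*-6.7807 = -1.3561
f(-0.0004, -1.3561) = 8*(-0.0004)^2 + 2*(-1.3561)^2 = 3.6782


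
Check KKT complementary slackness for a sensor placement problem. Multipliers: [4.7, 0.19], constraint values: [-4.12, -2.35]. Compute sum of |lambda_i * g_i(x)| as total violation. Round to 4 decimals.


KKT complementary slackness check:
lambda_1 * g_1 = 4.7 * -4.12 = -19.364
lambda_2 * g_2 = 0.19 * -2.35 = -0.4465
Total violation = 19.364 + 0.4465 = 19.8105


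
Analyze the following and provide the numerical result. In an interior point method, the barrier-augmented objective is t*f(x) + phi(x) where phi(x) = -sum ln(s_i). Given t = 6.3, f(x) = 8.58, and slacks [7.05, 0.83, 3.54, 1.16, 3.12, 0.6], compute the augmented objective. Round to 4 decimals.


Step 1: Compute log-barrier.
ln values: [1.953, -0.1863, 1.2641, 0.1484, 1.1378, -0.5108]
phi = -(1.953 - 0.1863 + 1.2641 + 0.1484 + 1.1378 - 0.5108) = -3.8063
Step 2: Compute augmented objective.
t*f(x) = 6.3*8.58 = 54.054
Total = 54.054 - 3.8063 = 50.2477


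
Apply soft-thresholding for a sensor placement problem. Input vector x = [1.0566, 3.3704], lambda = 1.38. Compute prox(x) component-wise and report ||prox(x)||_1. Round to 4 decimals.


Soft-thresholding with lambda = 1.38:
prox(1.0566) = sign(1.0566)*max(|1.0566| - 1.38, 0) = 0.0
prox(3.3704) = sign(3.3704)*max(|3.3704| - 1.38, 0) = 1.9904
prox(x) = [0.0, 1.9904]
||prox(x)||_1 = 0.0 + 1.9904 = 1.9904


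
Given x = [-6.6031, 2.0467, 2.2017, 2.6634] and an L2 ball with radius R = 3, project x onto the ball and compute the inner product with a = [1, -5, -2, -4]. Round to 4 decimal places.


Step 1: Compute ||x|| (intermediates to 6 decimals).
||x|| = sqrt((-6.6031)^2 + 2.0467^2 + 2.2017^2 + 2.6634^2) = 7.728589
Step 2: Project.
Since ||x|| > R, scale = R/||x|| = 3/7.728589 = 0.388169, proj(x) = scale * x
proj(x) = [-2.563119, 0.794465, 0.854632, 1.033849]
Step 3: Dot product.
a^T * proj(x) = 1*(-2.563119) - 5*0.794465 - 2*0.854632 - 4*1.033849 = -12.3801


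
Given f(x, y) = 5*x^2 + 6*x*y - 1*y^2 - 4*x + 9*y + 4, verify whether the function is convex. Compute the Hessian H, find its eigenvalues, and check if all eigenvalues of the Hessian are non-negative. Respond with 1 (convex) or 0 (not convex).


The Hessian of f(x,y) = 5*x^2 + 6*x*y - 1*y^2 - 4*x + 9*y + 4 is:
H = [[10, 6], [6, -2]]
Trace = 10 - 2 = 8
Determinant = 10*-2 - (6)^2 = -56
Discriminant = (8)^2 - 4*-56 = 288.0
Eigenvalues: lambda_1 = -4.4853, lambda_2 = 12.4853
The function is not convex.

0


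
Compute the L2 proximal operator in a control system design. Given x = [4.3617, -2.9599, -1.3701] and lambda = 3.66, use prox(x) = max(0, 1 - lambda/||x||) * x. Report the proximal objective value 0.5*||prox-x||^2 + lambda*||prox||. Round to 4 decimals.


Step 1: Compute ||x||.
||x|| = 5.4463
Step 2: Compute scaling factor.
scale = max(0, 1 - 3.66/5.4463) = 0.328
Step 3: prox(x) = [1.4306, -0.9708, -0.4494]
||prox(x)|| = 1.7863
Step 4: Proximal objective.
0.5*||prox-x||^2 = 6.6978
lambda*||prox|| = 6.5379
Total = 13.2358


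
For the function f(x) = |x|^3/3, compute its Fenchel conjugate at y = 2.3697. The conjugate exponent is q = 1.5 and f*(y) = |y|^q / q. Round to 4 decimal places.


The conjugate exponent q satisfies 1/p + 1/q = 1.
p = 3, so q = 3/(3 - 1) = 1.5
|y|^q = 2.3697^1.5 = 3.6479
f*(2.3697) = 3.6479 / 1.5 = 2.4319


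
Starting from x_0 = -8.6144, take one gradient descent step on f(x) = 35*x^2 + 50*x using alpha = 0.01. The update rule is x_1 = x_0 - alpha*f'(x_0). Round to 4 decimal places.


We compute the gradient at x_0 and apply the update.
f'(x) = 70*x + 50
f'(-8.6144) = 70*-8.6144 + 50 = -553.008
x_1 = -8.6144 - 0.01*-553.008 = -3.0843


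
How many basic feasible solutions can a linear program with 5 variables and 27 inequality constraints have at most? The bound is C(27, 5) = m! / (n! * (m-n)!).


Each vertex corresponds to some choice of n active constraints out of m, so the number of vertices is at most C(m, n) = m! / (n!(m-n)!).
m = 27, n = 5
Numerator: 27 * 26 * 25 * 24 * 23
Denominator: 5! = 120
C(27, 5) = 80730


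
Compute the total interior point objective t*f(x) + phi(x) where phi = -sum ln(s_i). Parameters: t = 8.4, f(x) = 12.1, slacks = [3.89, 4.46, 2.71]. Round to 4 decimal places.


Step 1: Compute log-barrier.
ln values: [1.3584, 1.4951, 0.9969]
phi = -(1.3584 + 1.4951 + 0.9969) = -3.8505
Step 2: Compute augmented objective.
t*f(x) = 8.4*12.1 = 101.64
Total = 101.64 - 3.8505 = 97.7895


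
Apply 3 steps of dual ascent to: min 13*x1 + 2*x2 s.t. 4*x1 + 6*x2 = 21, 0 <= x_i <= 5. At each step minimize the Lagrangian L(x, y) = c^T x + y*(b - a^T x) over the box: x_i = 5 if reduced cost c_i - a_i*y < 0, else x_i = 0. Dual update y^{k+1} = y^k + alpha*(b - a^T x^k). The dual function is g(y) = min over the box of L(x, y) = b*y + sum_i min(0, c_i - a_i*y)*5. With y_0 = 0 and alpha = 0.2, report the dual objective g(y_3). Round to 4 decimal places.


Dual ascent for LP: min 13*x1 + 2*x2, 4*x1 + 6*x2 = 21, 0 <= x_i <= 5
Step 1: y^k = 0.0, reduced costs: (13.0, 2.0)
  x^k = (0.0, 0.0), subgradient = b - a^T x = 21.0
  y^{k+1} = 0.0 + 0.2*21.0 = 4.2
Step 2: y^k = 4.2, reduced costs: (-3.8, -23.2)
  x^k = (5.0, 5.0), subgradient = b - a^T x = -29.0
  y^{k+1} = 4.2 + 0.2*-29.0 = -1.6
Step 3: y^k = -1.6, reduced costs: (19.4, 11.6)
  x^k = (0.0, 0.0), subgradient = b - a^T x = 21.0
  y^{k+1} = -1.6 + 0.2*21.0 = 2.6
Dual objective at y_3 = 2.6: reduced costs (2.6, -13.6), box minimizer x = (0.0, 5.0)
g(y_3) = b*y + (c1 - a1*y)*x1 + (c2 - a2*y)*x2 = 21*2.6 + 2.6*0.0 + (-13.6)*5.0 = 54.6 + 0.0 - 68.0 = -13.4


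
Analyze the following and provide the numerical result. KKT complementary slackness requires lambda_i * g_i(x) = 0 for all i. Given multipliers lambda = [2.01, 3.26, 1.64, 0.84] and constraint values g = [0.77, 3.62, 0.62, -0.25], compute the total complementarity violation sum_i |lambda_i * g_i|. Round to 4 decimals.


KKT complementary slackness check:
lambda_1 * g_1 = 2.01 * 0.77 = 1.5477
lambda_2 * g_2 = 3.26 * 3.62 = 11.8012
lambda_3 * g_3 = 1.64 * 0.62 = 1.0168
lambda_4 * g_4 = 0.84 * -0.25 = -0.21
Total violation = 1.5477 + 11.8012 + 1.0168 + 0.21 = 14.5757


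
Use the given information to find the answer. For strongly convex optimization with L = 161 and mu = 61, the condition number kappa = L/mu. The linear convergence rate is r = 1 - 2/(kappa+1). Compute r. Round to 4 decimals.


Step 1: Compute the condition number.
kappa = L/mu = 161/61 = 2.6393
Step 2: Compute the convergence rate.
r = 1 - 2/(kappa + 1) = 1 - 2*mu/(L + mu) = (L - mu)/(L + mu) = 100/222 = 0.4505


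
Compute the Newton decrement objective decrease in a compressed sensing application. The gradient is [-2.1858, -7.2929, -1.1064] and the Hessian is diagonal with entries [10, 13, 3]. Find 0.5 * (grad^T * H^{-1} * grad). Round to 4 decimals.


Step 1: H is diagonal, so H^(-1) * g = [-0.2186, -0.561, -0.3688].
Step 2: g^T H^(-1) g = sum_i g_i^2 / H_ii
  = (-2.1858)^2/10 + (-7.2929)^2/13 + (-1.1064)^2/3
  = 0.4778 + 4.0913 + 0.408 = 4.9771
Step 3: Objective decrease = 0.5 * g^T H^(-1) g = 2.4885
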